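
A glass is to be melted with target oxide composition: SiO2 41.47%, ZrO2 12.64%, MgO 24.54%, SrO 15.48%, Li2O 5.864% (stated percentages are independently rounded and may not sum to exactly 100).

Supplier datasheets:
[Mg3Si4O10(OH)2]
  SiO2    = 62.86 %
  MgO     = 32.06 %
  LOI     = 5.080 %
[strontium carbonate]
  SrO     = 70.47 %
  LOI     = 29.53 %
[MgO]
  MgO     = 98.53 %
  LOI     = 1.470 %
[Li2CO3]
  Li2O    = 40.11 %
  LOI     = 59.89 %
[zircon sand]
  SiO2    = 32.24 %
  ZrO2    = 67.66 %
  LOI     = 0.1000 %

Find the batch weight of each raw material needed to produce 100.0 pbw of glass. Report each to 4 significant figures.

Batch per 100.0 pbw glass:
  Mg3Si4O10(OH)2: 56.39 pbw
  strontium carbonate: 21.97 pbw
  MgO: 6.558 pbw
  Li2CO3: 14.62 pbw
  zircon sand: 18.68 pbw
Total batch = 118.2 pbw; LOI loss = 18.22 pbw; yield = 84.58%

Mid-chain values are shown rounded to four significant figures. Each numeric step carries full precision end to end. A single rounding produces every reported value; the derived quantities, which include five oxide percentages, yield, the totals, glass mass, LOI, are computed at exact precision, precisely as stated by either problem or answer, from the weighed amounts per 100.0 pbw of glass.
Oxide mass targets, per 100.0 pbw glass:
  SiO2: 41.47% × 100.0 = 41.47 pbw
  ZrO2: 12.64% × 100.0 = 12.64 pbw
  MgO: 24.54% × 100.0 = 24.54 pbw
  SrO: 15.48% × 100.0 = 15.48 pbw
  Li2O: 5.864% × 100.0 = 5.864 pbw
Checking each oxide sum applying the batch weights above, at the basis given (oxide sums agree with the targets up to rounding of the answer):
  SiO2: 56.39·0.6286 + 18.68·0.3224 = 41.47 pbw (target 41.47 pbw)
  ZrO2: 18.68·0.6766 = 12.64 pbw (target 12.64 pbw)
  MgO: 56.39·0.3206 + 6.558·0.9853 = 24.54 pbw (target 24.54 pbw)
  SrO: 21.97·0.7047 = 15.48 pbw (target 15.48 pbw)
  Li2O: 14.62·0.4011 = 5.864 pbw (target 5.864 pbw)
Consistency of the glass mass: total charge less LOI = 99.99 pbw (oxide target masses add up to 99.99 pbw; against the stated basis, 100.0 pbw — any gap is answer rounding).
Batch total: Σ batch = 118.2 pbw; Σ batch·LOI gives LOI loss = 18.22 pbw; as yield: glass ÷ batch → 84.58%.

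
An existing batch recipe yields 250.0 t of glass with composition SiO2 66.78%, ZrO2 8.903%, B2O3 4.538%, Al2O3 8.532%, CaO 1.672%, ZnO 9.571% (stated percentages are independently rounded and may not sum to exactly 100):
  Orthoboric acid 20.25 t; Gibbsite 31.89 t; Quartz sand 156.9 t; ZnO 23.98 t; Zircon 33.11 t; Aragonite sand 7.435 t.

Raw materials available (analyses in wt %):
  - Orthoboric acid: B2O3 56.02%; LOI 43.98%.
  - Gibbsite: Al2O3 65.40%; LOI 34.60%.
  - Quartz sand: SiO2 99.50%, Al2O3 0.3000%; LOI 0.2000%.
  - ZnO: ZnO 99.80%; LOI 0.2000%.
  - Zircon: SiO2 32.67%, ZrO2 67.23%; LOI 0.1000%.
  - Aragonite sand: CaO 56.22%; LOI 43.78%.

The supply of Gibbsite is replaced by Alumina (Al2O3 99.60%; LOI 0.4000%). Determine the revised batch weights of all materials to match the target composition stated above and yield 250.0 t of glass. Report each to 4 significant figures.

The whole derivation maintains full float precision in all steps; the intermediate values are shown (rounded to 4 significant digits) across the worked steps — exactly one rounding goes into each reported number; all derived quantities are recomputed in exact precision (the totals, yield, LOI, six oxide percentages, net glass mass) using the weight values per 250.0 t of glass, exactly as printed in the problem or the answer.
Target masses of each oxide per 250.0 t glass:
  SiO2: 66.78% × 250.0 = 167.0 t
  ZrO2: 8.903% × 250.0 = 22.26 t
  B2O3: 4.538% × 250.0 = 11.34 t
  Al2O3: 8.532% × 250.0 = 21.33 t
  CaO: 1.672% × 250.0 = 4.180 t
  ZnO: 9.571% × 250.0 = 23.93 t
Checking each oxide sum applying the batch weights above, per the basis as stated (summed amounts equal target values once rounding is allowed for):
  SiO2: 156.9·0.9950 + 33.11·0.3267 = 166.9 t (target 167.0 t)
  ZrO2: 33.11·0.6723 = 22.26 t (target 22.26 t)
  B2O3: 20.25·0.5602 = 11.34 t (target 11.34 t)
  Al2O3: 20.94·0.9960 + 156.9·0.003000 = 21.33 t (target 21.33 t)
  CaO: 7.435·0.5622 = 4.180 t (target 4.180 t)
  ZnO: 23.98·0.9980 = 23.93 t (target 23.93 t)
Glass-mass bookkeeping: Σ batch − LOI loss = 250.0 t (oxide target masses add up to 250.0 t; stated basis 250.0 t — a pure rounding effect).
Batch total: Σ batch = 262.6 t; loss to ignition Σ batch·LOI = 12.64 t; yield = glass ÷ total batch = 95.19%.

Revised batch per 250.0 t glass:
  Orthoboric acid: 20.25 t
  Alumina: 20.94 t
  Quartz sand: 156.9 t
  ZnO: 23.98 t
  Zircon: 33.11 t
  Aragonite sand: 7.435 t
Total batch = 262.6 t; LOI loss = 12.64 t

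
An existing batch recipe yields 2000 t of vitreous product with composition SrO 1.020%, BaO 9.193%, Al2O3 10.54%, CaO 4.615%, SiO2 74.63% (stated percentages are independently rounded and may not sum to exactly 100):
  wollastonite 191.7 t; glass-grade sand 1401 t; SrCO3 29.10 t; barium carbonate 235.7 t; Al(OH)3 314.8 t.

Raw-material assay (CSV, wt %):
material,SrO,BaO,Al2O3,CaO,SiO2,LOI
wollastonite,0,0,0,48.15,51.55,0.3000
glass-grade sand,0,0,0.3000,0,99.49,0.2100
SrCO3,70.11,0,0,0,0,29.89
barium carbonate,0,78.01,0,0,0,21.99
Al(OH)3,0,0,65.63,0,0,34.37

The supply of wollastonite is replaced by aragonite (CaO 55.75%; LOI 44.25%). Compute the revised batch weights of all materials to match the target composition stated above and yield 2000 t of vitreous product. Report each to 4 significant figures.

Revised batch per 2000 t vitreous product:
  aragonite: 165.6 t
  glass-grade sand: 1500 t
  SrCO3: 29.10 t
  barium carbonate: 235.7 t
  Al(OH)3: 314.3 t
Total batch = 2245 t; LOI loss = 245.0 t

The whole derivation keeps full precision all the way through — working values appear rounded to 4 significant digits — each reported value is rounded once only; all derived quantities (glass mass, LOI, the totals, the yield, the five compositions) are recomputed in full precision from the weighed amounts at 2000 t of glass as written in question or answer.
Target masses of each oxide per 2000 t vitreous product:
  SrO: 1.020% × 2000 = 20.40 t
  BaO: 9.193% × 2000 = 183.9 t
  Al2O3: 10.54% × 2000 = 210.8 t
  CaO: 4.615% × 2000 = 92.30 t
  SiO2: 74.63% × 2000 = 1493 t
Verifying the oxide balance on the weights just shown, per the basis as stated (sums match the target masses exact up to rounding of places):
  SrO: 29.10·0.7011 = 20.40 t (target 20.40 t)
  BaO: 235.7·0.7801 = 183.9 t (target 183.9 t)
  Al2O3: 1500·0.003000 + 314.3·0.6563 = 210.8 t (target 210.8 t)
  CaO: 165.6·0.5575 = 92.32 t (target 92.30 t)
  SiO2: 1500·0.9949 = 1492 t (target 1493 t)
Glass-mass sanity pass: batch total minus LOI = 2000 t (the Σ of target masses is 2000 t; the stated basis being 2000 t — gaps are rounding artifacts).
Total batch = Σ batch = 2245 t; the LOI term Σ batch·LOI equals 245.0 t; yield, glass over the total, = 89.09%.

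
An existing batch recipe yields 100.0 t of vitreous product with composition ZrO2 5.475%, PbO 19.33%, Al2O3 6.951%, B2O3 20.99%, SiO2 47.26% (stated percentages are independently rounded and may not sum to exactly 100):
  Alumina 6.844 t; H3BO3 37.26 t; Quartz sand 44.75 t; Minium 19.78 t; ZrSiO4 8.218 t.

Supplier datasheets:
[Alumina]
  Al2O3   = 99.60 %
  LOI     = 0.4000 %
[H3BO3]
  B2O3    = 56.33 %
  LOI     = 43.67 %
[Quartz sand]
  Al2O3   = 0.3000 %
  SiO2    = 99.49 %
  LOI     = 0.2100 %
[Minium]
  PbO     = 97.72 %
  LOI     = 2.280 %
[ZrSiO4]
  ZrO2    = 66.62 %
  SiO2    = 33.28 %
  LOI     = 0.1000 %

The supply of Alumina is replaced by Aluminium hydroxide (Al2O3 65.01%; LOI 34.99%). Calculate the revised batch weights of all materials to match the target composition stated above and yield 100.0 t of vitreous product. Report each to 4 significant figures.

The intermediate values are displayed rounded to four significant figures between the steps; each numeric step carries full float precision throughout — each reported number includes exactly one rounding. All derived quantities are computed in exact precision (LOI, totals, glass mass, the five compositions, the yield) using the weight values for 100.0 t of glass as quoted within the problem or the answer.
The oxide mass targets at 100.0 t vitreous product:
  ZrO2: 5.475% × 100.0 = 5.475 t
  PbO: 19.33% × 100.0 = 19.33 t
  Al2O3: 6.951% × 100.0 = 6.951 t
  B2O3: 20.99% × 100.0 = 20.99 t
  SiO2: 47.26% × 100.0 = 47.26 t
Verifying the oxide balance per the reported batch figures, at the basis given (each sum matches its target mass net of answer rounding effects):
  ZrO2: 8.218·0.6662 = 5.475 t (target 5.475 t)
  PbO: 19.78·0.9772 = 19.33 t (target 19.33 t)
  Al2O3: 10.49·0.6501 + 44.75·0.003000 = 6.954 t (target 6.951 t)
  B2O3: 37.26·0.5633 = 20.99 t (target 20.99 t)
  SiO2: 44.75·0.9949 + 8.218·0.3328 = 47.26 t (target 47.26 t)
The glass-mass cross-check: the batch minus its LOI: 100.0 t (per-oxide target masses sum to 100.0 t; stated basis 100.0 t — gaps are rounding artifacts).
Batch total: Σ batch = 120.5 t; ignition loss, Σ(batch × LOI) = 20.50 t; yield = glass ÷ total batch = 82.99%.

Revised batch per 100.0 t vitreous product:
  Aluminium hydroxide: 10.49 t
  H3BO3: 37.26 t
  Quartz sand: 44.75 t
  Minium: 19.78 t
  ZrSiO4: 8.218 t
Total batch = 120.5 t; LOI loss = 20.50 t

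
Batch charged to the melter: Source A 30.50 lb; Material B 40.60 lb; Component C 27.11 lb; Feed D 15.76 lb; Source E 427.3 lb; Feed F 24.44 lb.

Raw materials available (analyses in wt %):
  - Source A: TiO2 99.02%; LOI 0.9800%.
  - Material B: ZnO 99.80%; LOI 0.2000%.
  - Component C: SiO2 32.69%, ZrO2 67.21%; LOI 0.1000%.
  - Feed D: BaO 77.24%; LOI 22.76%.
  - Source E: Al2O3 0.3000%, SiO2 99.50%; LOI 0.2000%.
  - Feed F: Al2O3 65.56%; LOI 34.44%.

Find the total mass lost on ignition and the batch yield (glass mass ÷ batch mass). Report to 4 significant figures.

LOI loss = 13.27 lb; glass = 552.4 lb; yield = 97.65%

Every computation maintains full precision through the solve — working values are printed rounded to four significant digits within the worked lines. Every reported number takes just one rounding. All derived quantities (six oxide percentages, the yield, totals, net glass mass, LOI) are recomputed in exact precision from the weighed amounts for 552.4 lb of glass as set out in the problem or answer text.
Each material's LOI contribution:
  Source A: 30.50 × 0.009800 = 0.2989 lb
  Material B: 40.60 × 0.002000 = 0.08120 lb
  Component C: 27.11 × 0.001000 = 0.02711 lb
  Feed D: 15.76 × 0.2276 = 3.587 lb
  Source E: 427.3 × 0.002000 = 0.8546 lb
  Feed F: 24.44 × 0.3444 = 8.417 lb
Total LOI = 13.27 lb
Glass = batch − LOI = 565.7 − 13.27 = 552.4 lb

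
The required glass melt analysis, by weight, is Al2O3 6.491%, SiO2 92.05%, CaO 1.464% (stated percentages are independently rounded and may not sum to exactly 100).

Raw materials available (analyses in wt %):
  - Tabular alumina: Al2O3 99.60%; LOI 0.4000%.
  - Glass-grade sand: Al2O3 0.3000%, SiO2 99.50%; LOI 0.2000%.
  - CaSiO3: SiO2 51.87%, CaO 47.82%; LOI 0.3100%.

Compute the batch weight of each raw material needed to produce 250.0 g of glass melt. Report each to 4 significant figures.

Batch per 250.0 g glass melt:
  Tabular alumina: 15.61 g
  Glass-grade sand: 227.3 g
  CaSiO3: 7.654 g
Total batch = 250.6 g; LOI loss = 0.5408 g; yield = 99.78%

Each numeric step holds full float precision all the way through; the intermediate values are displayed rounded off to 4 significant figures when written out; each reported figure is rounded only once — the derived quantities, which include the yield, ignition loss, net glass mass, the totals, the three compositions, are carried in full precision, exactly as printed in question or answer, from the weighed amounts for 250.0 g of glass.
Target oxide masses per 250.0 g glass melt:
  Al2O3: 6.491% × 250.0 = 16.23 g
  SiO2: 92.05% × 250.0 = 230.1 g
  CaO: 1.464% × 250.0 = 3.660 g
Checking each oxide sum using the reported weights, relative to the basis at hand (summed amounts equal target values given rounding of the digits):
  Al2O3: 15.61·0.9960 + 227.3·0.003000 = 16.23 g (target 16.23 g)
  SiO2: 227.3·0.9950 + 7.654·0.5187 = 230.1 g (target 230.1 g)
  CaO: 7.654·0.4782 = 3.660 g (target 3.660 g)
Glass mass check: batch Σ − ignition loss = 250.0 g (summing oxide targets gives 250.0 g; with the basis standing at 250.0 g — deltas are rounding alone).
Total batch = Σ batch = 250.6 g; Σ batch·LOI gives LOI loss = 0.5408 g; yield = glass ÷ total batch = 99.78%.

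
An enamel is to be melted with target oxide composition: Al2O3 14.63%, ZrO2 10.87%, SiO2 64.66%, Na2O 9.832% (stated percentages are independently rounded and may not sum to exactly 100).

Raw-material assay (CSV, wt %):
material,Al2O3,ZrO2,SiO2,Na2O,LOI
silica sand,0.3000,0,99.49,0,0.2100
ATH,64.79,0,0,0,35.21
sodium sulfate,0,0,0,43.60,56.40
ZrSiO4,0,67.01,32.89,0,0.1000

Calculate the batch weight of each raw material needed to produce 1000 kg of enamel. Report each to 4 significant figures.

Values along the way appear (rounded to 4 significant figures) as written; the working math maintains exact precision at every stage. A single rounding finalizes every reported value; the derived quantities (yield, four oxide percentages, the totals, LOI, net glass mass) are carried using the weight values for 1000 kg of glass in full precision exactly as shown in the problem or the answer.
The oxide mass targets at 1000 kg enamel:
  Al2O3: 14.63% × 1000 = 146.3 kg
  ZrO2: 10.87% × 1000 = 108.7 kg
  SiO2: 64.66% × 1000 = 646.6 kg
  Na2O: 9.832% × 1000 = 98.32 kg
Oxide-by-oxide audit working from each reported weight, versus the basis set out (target by target, the sums agree given rounding of the digits):
  Al2O3: 596.3·0.003000 + 223.0·0.6479 = 146.3 kg (target 146.3 kg)
  ZrO2: 162.2·0.6701 = 108.7 kg (target 108.7 kg)
  SiO2: 596.3·0.9949 + 162.2·0.3289 = 646.6 kg (target 646.6 kg)
  Na2O: 225.5·0.4360 = 98.32 kg (target 98.32 kg)
Glass-mass closure: total batch − LOI = 999.9 kg (per-oxide target masses sum to 999.9 kg; versus the stated basis of 1000 kg — differing by rounding only).
Adding the batch up: Σ batch = 1207 kg; the LOI term Σ batch·LOI equals 207.1 kg; yield, glass over the total, = 82.84%.

Batch per 1000 kg enamel:
  silica sand: 596.3 kg
  ATH: 223.0 kg
  sodium sulfate: 225.5 kg
  ZrSiO4: 162.2 kg
Total batch = 1207 kg; LOI loss = 207.1 kg; yield = 82.84%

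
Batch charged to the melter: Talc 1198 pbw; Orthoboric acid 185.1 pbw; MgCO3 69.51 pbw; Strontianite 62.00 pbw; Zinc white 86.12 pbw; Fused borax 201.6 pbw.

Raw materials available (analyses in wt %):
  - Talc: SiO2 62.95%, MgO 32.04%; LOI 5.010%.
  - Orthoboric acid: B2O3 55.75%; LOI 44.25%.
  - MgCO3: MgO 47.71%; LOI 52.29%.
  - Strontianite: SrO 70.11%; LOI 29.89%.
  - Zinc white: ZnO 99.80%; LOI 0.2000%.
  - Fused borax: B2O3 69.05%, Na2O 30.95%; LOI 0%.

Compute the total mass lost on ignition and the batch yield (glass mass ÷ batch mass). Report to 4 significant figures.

Working values are displayed (rounded to four significant digits) within the worked lines; the working math keeps full float precision at each step. Exactly one rounding is applied to every reported figure — all derived quantities are re-derived at exact precision (six oxide percentages, glass mass, the yield, LOI, totals) from the batch weights at 1605 pbw of glass precisely as stated by the question or the answer.
Per-material ignition loss:
  Talc: 1198 × 0.05010 = 60.02 pbw
  Orthoboric acid: 185.1 × 0.4425 = 81.91 pbw
  MgCO3: 69.51 × 0.5229 = 36.35 pbw
  Strontianite: 62.00 × 0.2989 = 18.53 pbw
  Zinc white: 86.12 × 0.002000 = 0.1722 pbw
  Fused borax: 201.6 × 0 = 0 pbw
Total LOI = 197.0 pbw
Glass = batch − LOI = 1802 − 197.0 = 1605 pbw

LOI loss = 197.0 pbw; glass = 1605 pbw; yield = 89.07%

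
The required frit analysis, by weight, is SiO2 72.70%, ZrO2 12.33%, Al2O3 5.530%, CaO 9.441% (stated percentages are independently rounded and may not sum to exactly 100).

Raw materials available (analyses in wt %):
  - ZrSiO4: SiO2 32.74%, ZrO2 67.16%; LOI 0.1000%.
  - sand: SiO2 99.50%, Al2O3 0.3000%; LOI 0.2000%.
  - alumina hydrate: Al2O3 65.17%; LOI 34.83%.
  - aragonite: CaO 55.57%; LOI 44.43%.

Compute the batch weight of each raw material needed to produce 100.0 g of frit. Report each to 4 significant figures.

Batch per 100.0 g frit:
  ZrSiO4: 18.36 g
  sand: 67.02 g
  alumina hydrate: 8.177 g
  aragonite: 16.99 g
Total batch = 110.5 g; LOI loss = 10.55 g; yield = 90.46%

Working values appear (rounded to 4 significant figures) when written out. All internal work holds full float precision in every operation — every reported value takes a single rounding — all derived quantities (ignition loss, the totals, the yield, glass mass, four oxide percentages) are rebuilt at full float precision from the weighed amounts per 100.0 g of glass exactly as shown in the question or the answer.
Oxide mass targets, per 100.0 g frit:
  SiO2: 72.70% × 100.0 = 72.70 g
  ZrO2: 12.33% × 100.0 = 12.33 g
  Al2O3: 5.530% × 100.0 = 5.530 g
  CaO: 9.441% × 100.0 = 9.441 g
Sums-versus-targets review using the reported weights, versus the basis set out (sum by sum, the targets are met net of answer rounding effects):
  SiO2: 18.36·0.3274 + 67.02·0.9950 = 72.70 g (target 72.70 g)
  ZrO2: 18.36·0.6716 = 12.33 g (target 12.33 g)
  Al2O3: 67.02·0.003000 + 8.177·0.6517 = 5.530 g (target 5.530 g)
  CaO: 16.99·0.5557 = 9.441 g (target 9.441 g)
Glass mass check: whole batch net of LOI = 100.0 g (the Σ of target masses is 100.0 g; basis as stated: 100.0 g — a pure rounding effect).
Adding the batch up: Σ batch = 110.5 g; Σ batch·LOI gives LOI loss = 10.55 g; yield: glass divided by total = 90.46%.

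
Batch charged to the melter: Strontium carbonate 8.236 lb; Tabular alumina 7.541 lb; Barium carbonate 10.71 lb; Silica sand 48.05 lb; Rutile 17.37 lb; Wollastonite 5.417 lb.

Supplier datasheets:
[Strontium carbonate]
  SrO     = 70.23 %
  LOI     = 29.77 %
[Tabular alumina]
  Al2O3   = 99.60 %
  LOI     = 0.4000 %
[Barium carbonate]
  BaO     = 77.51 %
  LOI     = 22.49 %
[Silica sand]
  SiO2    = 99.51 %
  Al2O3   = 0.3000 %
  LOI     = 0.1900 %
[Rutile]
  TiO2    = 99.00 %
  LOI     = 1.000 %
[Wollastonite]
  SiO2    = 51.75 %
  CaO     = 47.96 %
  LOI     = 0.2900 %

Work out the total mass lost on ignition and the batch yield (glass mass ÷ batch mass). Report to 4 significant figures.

LOI loss = 5.171 lb; glass = 92.15 lb; yield = 94.69%

In-progress results are rounded to four significant digits as shown. The working math carries exact precision in every operation — every reported value takes just one rounding — derived quantities (the yield, the six compositions, glass mass, ignition loss, the totals) are rebuilt from the batch weights for 92.15 lb of glass at full precision, as they appear in the question or the answer.
Each material's LOI contribution:
  Strontium carbonate: 8.236 × 0.2977 = 2.452 lb
  Tabular alumina: 7.541 × 0.004000 = 0.03016 lb
  Barium carbonate: 10.71 × 0.2249 = 2.409 lb
  Silica sand: 48.05 × 0.001900 = 0.09130 lb
  Rutile: 17.37 × 0.01000 = 0.1737 lb
  Wollastonite: 5.417 × 0.002900 = 0.01571 lb
Total LOI = 5.171 lb
Glass = batch − LOI = 97.32 − 5.171 = 92.15 lb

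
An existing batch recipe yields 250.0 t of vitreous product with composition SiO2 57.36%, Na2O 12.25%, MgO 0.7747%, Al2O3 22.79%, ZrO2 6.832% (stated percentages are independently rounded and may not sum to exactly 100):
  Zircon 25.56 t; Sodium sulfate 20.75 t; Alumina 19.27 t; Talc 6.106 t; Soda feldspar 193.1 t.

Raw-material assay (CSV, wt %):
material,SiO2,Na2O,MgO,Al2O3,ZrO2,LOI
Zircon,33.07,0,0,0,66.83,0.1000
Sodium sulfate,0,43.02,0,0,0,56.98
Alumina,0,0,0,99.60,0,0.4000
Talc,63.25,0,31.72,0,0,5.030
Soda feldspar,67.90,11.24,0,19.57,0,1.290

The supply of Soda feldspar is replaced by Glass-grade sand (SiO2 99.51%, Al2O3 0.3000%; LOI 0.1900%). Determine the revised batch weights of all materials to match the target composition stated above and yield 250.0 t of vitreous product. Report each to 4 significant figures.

Full float precision is carried at every stage; working values are printed rounded to 4 significant figures — a single rounding produces each reported figure; derived quantities are recomputed from the batch weights per 250.0 t of glass in full float precision (five oxide percentages, LOI, glass mass, totals, yield), as set out in problem or answer.
Target masses of each oxide per 250.0 t vitreous product:
  SiO2: 57.36% × 250.0 = 143.4 t
  Na2O: 12.25% × 250.0 = 30.62 t
  MgO: 0.7747% × 250.0 = 1.937 t
  Al2O3: 22.79% × 250.0 = 56.98 t
  ZrO2: 6.832% × 250.0 = 17.08 t
Checking each oxide sum per the reported batch figures, per the basis as stated (target by target, the sums agree once rounding is allowed for):
  SiO2: 25.56·0.3307 + 6.106·0.6325 + 131.7·0.9951 = 143.4 t (target 143.4 t)
  Na2O: 71.19·0.4302 = 30.63 t (target 30.62 t)
  MgO: 6.106·0.3172 = 1.937 t (target 1.937 t)
  Al2O3: 56.81·0.9960 + 131.7·0.003000 = 56.98 t (target 56.98 t)
  ZrO2: 25.56·0.6683 = 17.08 t (target 17.08 t)
Consistency of the glass mass: total charge less LOI = 250.0 t (the Σ of target masses is 250.0 t; basis as stated: 250.0 t — gaps are rounding artifacts).
Whole-batch sum: Σ batch = 291.4 t; LOI loss = Σ batch·LOI = 41.37 t; as yield: glass ÷ batch → 85.80%.

Revised batch per 250.0 t vitreous product:
  Zircon: 25.56 t
  Sodium sulfate: 71.19 t
  Alumina: 56.81 t
  Talc: 6.106 t
  Glass-grade sand: 131.7 t
Total batch = 291.4 t; LOI loss = 41.37 t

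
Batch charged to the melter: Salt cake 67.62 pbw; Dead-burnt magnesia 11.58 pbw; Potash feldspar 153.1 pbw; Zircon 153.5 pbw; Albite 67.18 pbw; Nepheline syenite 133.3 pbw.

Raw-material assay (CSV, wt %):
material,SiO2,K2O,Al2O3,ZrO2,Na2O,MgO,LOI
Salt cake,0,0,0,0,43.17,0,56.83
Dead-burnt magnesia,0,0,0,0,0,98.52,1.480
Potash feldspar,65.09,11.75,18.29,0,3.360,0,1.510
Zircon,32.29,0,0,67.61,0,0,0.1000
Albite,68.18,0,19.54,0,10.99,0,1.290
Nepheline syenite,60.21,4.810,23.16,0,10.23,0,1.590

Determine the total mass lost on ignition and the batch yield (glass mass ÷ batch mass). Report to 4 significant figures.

Rounding to 4 significant digits applies to each mid-chain value as displayed; all arithmetic carries full float precision through every step. Each reported result takes just one rounding. All derived quantities (LOI, totals, net glass mass, six oxide percentages, the yield) are recomputed in full precision starting from the weights at 542.2 pbw of glass, exactly as printed in problem or answer.
Each material's LOI contribution:
  Salt cake: 67.62 × 0.5683 = 38.43 pbw
  Dead-burnt magnesia: 11.58 × 0.01480 = 0.1714 pbw
  Potash feldspar: 153.1 × 0.01510 = 2.312 pbw
  Zircon: 153.5 × 0.001000 = 0.1535 pbw
  Albite: 67.18 × 0.01290 = 0.8666 pbw
  Nepheline syenite: 133.3 × 0.01590 = 2.119 pbw
Total LOI = 44.05 pbw
Glass = batch − LOI = 586.3 − 44.05 = 542.2 pbw

LOI loss = 44.05 pbw; glass = 542.2 pbw; yield = 92.49%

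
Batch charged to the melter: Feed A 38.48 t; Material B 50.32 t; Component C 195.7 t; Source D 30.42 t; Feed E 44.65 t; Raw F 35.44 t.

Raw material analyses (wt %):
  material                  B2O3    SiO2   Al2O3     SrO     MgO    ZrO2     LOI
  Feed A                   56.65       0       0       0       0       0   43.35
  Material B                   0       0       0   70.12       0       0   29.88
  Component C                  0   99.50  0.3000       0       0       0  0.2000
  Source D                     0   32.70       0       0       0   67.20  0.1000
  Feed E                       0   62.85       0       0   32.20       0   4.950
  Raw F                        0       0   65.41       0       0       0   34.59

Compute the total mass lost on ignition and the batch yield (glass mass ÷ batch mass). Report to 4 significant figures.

Values along the way are displayed (rounded to 4 significant digits) across the worked steps. Each numeric step holds full precision throughout; every reported figure undergoes a single rounding. All derived quantities, which include the six compositions, totals, glass mass, yield, LOI, are re-derived in exact precision, as quoted within problem or answer, starting from the weights at 348.4 t of glass.
Each material's LOI contribution:
  Feed A: 38.48 × 0.4335 = 16.68 t
  Material B: 50.32 × 0.2988 = 15.04 t
  Component C: 195.7 × 0.002000 = 0.3914 t
  Source D: 30.42 × 0.001000 = 0.03042 t
  Feed E: 44.65 × 0.04950 = 2.210 t
  Raw F: 35.44 × 0.3459 = 12.26 t
Total LOI = 46.61 t
Glass = batch − LOI = 395.0 − 46.61 = 348.4 t

LOI loss = 46.61 t; glass = 348.4 t; yield = 88.20%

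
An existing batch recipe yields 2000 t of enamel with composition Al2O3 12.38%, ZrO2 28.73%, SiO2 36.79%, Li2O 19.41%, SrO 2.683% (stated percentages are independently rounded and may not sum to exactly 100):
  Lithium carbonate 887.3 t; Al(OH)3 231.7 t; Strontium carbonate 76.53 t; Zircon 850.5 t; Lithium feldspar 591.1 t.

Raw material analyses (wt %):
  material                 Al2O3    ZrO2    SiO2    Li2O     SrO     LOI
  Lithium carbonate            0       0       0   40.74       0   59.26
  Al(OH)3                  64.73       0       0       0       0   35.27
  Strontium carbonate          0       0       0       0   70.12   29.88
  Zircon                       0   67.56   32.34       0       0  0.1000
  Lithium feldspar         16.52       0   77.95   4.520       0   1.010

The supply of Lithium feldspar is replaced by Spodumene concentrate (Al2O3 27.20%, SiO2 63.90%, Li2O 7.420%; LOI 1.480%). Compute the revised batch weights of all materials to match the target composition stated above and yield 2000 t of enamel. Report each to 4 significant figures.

Revised batch per 2000 t enamel:
  Lithium carbonate: 821.5 t
  Al(OH)3: 79.52 t
  Strontium carbonate: 76.53 t
  Zircon: 850.5 t
  Spodumene concentrate: 721.0 t
Total batch = 2549 t; LOI loss = 549.3 t

Full float precision is maintained from first step to last. In-progress results appear, rounded to 4 significant digits, in the working; every reported value is rounded once only; all derived quantities, which include glass mass, ignition loss, five oxide percentages, the yield, the totals, are computed in full precision, precisely as stated by the question or the answer, from the weighed amounts on 2000 t of glass.
Oxide-by-oxide targets in 2000 t enamel:
  Al2O3: 12.38% × 2000 = 247.6 t
  ZrO2: 28.73% × 2000 = 574.6 t
  SiO2: 36.79% × 2000 = 735.8 t
  Li2O: 19.41% × 2000 = 388.2 t
  SrO: 2.683% × 2000 = 53.66 t
Per-oxide balance check using the reported weights, versus the basis set out (each sum matches its target mass net of answer rounding effects):
  Al2O3: 79.52·0.6473 + 721.0·0.2720 = 247.6 t (target 247.6 t)
  ZrO2: 850.5·0.6756 = 574.6 t (target 574.6 t)
  SiO2: 850.5·0.3234 + 721.0·0.6390 = 735.8 t (target 735.8 t)
  Li2O: 821.5·0.4074 + 721.0·0.07420 = 388.2 t (target 388.2 t)
  SrO: 76.53·0.7012 = 53.66 t (target 53.66 t)
Consistency of the glass mass: the batch minus its LOI: 2000 t (oxide target masses add up to 2000 t; the stated basis being 2000 t — any gap is answer rounding).
Batch grand total — Σ batch = 2549 t; the LOI term Σ batch·LOI equals 549.3 t; as yield: glass ÷ batch → 78.45%.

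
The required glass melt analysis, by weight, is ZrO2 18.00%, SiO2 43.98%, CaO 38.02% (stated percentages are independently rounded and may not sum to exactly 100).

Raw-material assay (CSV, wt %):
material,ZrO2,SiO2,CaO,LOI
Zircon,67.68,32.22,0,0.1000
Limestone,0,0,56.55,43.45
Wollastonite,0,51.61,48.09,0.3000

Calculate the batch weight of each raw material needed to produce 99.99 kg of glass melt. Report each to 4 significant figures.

All internal work runs at exact precision from start to finish. Mid-chain values are printed rounded to 4 significant figures when written out; every reported figure undergoes a single rounding. All derived quantities (three oxide percentages, the totals, LOI, the yield, net glass mass) are carried at exact precision using the weight values on 99.99 kg of glass, as given in question or answer.
The oxide mass targets at 99.99 kg glass melt:
  ZrO2: 18.00% × 99.99 = 18.00 kg
  SiO2: 43.98% × 99.99 = 43.98 kg
  CaO: 38.02% × 99.99 = 38.02 kg
Balance tally, oxide-wise, with the batch weights as given, per the basis as stated (delivered sums recover each target once rounding is allowed for):
  ZrO2: 26.59·0.6768 = 18.00 kg (target 18.00 kg)
  SiO2: 26.59·0.3222 + 68.61·0.5161 = 43.98 kg (target 43.98 kg)
  CaO: 8.884·0.5655 + 68.61·0.4809 = 38.02 kg (target 38.02 kg)
Glass-mass bookkeeping: the batch minus its LOI: 99.99 kg (targets for the oxides total 99.99 kg; against the stated basis, 99.99 kg — differing by rounding only).
Whole-batch sum: Σ batch = 104.1 kg; LOI removed, Σ of batch·LOI: 4.093 kg; the yield ratio, glass ÷ batch: 96.07%.

Batch per 99.99 kg glass melt:
  Zircon: 26.59 kg
  Limestone: 8.884 kg
  Wollastonite: 68.61 kg
Total batch = 104.1 kg; LOI loss = 4.093 kg; yield = 96.07%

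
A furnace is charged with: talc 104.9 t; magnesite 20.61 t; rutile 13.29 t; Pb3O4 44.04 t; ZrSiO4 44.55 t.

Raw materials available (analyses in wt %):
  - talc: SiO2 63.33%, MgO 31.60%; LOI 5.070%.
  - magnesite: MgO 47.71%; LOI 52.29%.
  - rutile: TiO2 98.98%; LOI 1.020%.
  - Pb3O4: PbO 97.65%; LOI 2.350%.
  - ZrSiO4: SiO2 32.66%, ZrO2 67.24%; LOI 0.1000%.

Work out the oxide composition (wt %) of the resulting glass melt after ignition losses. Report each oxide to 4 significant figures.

Glass mass = 210.1 t (batch 227.4 − LOI 17.31).
Composition: TiO2 6.262%, PbO 20.47%, SiO2 38.55%, ZrO2 14.26%, MgO 20.46%

All arithmetic keeps full float precision at each step. In-progress results are shown rounded to 4 significant figures when written out. A single rounding completes every reported result; derived quantities, including totals, net glass mass, five oxide percentages, yield, LOI, are carried starting from the weights per 210.1 t of glass at full precision as they appear in question or answer.
Per-oxide mass from batch:
  TiO2: 13.29·0.9898 = 13.15 t
  PbO: 44.04·0.9765 = 43.01 t
  SiO2: 104.9·0.6333 + 44.55·0.3266 = 80.98 t
  ZrO2: 44.55·0.6724 = 29.96 t
  MgO: 104.9·0.3160 + 20.61·0.4771 = 42.98 t
LOI: 104.9·0.05070 + 20.61·0.5229 + 13.29·0.01020 + 44.04·0.02350 + 44.55·0.001000 = 17.31 t
batch − LOI leaves glass = 227.4 − 17.31 = 210.1 t (consistent with Σ oxide mass)
percent share: oxide ÷ glass, ×100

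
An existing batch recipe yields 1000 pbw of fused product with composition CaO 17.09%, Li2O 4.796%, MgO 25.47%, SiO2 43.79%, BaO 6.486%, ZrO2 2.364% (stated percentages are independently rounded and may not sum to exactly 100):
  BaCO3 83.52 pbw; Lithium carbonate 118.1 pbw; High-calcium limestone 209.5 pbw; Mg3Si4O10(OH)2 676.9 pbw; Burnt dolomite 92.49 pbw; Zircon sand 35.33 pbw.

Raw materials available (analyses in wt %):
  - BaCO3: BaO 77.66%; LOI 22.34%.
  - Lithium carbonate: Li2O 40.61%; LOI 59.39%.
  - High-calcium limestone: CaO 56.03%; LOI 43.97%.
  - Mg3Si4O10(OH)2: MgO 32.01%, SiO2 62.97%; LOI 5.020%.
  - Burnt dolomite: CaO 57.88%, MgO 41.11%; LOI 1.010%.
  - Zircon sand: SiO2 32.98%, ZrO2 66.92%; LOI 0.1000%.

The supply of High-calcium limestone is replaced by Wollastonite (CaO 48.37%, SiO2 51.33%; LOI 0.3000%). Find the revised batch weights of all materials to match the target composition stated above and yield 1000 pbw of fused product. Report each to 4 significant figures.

Revised batch per 1000 pbw fused product:
  BaCO3: 83.52 pbw
  Lithium carbonate: 118.1 pbw
  Wollastonite: 137.9 pbw
  Mg3Si4O10(OH)2: 564.5 pbw
  Burnt dolomite: 180.0 pbw
  Zircon sand: 35.33 pbw
Total batch = 1119 pbw; LOI loss = 119.4 pbw

All arithmetic carries full float precision from start to finish. Intermediates are printed, rounded to four significant digits, within the worked lines; exactly one rounding goes into every reported figure; the derived quantities, including the yield, ignition loss, six oxide percentages, glass mass, totals, are computed starting from the weights on 1000 pbw of glass at full precision as written in the problem or answer text.
Oxide mass targets, per 1000 pbw fused product:
  CaO: 17.09% × 1000 = 170.9 pbw
  Li2O: 4.796% × 1000 = 47.96 pbw
  MgO: 25.47% × 1000 = 254.7 pbw
  SiO2: 43.79% × 1000 = 437.9 pbw
  BaO: 6.486% × 1000 = 64.86 pbw
  ZrO2: 2.364% × 1000 = 23.64 pbw
Sums-versus-targets review applying the batch weights above, relative to the basis at hand (summed amounts equal target values exact up to rounding of places):
  CaO: 137.9·0.4837 + 180.0·0.5788 = 170.9 pbw (target 170.9 pbw)
  Li2O: 118.1·0.4061 = 47.96 pbw (target 47.96 pbw)
  MgO: 564.5·0.3201 + 180.0·0.4111 = 254.7 pbw (target 254.7 pbw)
  SiO2: 137.9·0.5133 + 564.5·0.6297 + 35.33·0.3298 = 437.9 pbw (target 437.9 pbw)
  BaO: 83.52·0.7766 = 64.86 pbw (target 64.86 pbw)
  ZrO2: 35.33·0.6692 = 23.64 pbw (target 23.64 pbw)
Auditing the glass mass value: total charge less LOI = 999.9 pbw (the targets, summed, come to 1000 pbw; versus the stated basis of 1000 pbw — any gap is answer rounding).
Summing the batch: Σ batch = 1119 pbw; Σ batch·LOI gives LOI loss = 119.4 pbw; yield: glass divided by total = 89.33%.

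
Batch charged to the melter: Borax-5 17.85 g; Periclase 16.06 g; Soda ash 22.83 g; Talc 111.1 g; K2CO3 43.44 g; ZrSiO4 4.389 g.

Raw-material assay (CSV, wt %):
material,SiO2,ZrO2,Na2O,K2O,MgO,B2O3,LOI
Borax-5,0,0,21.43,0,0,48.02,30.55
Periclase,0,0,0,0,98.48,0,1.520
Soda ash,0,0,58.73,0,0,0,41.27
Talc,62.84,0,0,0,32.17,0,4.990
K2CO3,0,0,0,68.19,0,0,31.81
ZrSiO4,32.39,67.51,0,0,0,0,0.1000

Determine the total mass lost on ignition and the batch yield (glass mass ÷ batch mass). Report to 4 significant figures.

LOI loss = 34.49 g; glass = 181.2 g; yield = 84.01%

Intermediates are printed rounded to four significant digits at each printed step; each numeric step keeps full float precision in every operation. Each reported number includes exactly one rounding — the derived quantities, including ignition loss, totals, net glass mass, the yield, six oxide percentages, are carried from the weighed amounts per 181.2 g of glass in exact precision as they appear in problem or answer.
LOI of each material in turn:
  Borax-5: 17.85 × 0.3055 = 5.453 g
  Periclase: 16.06 × 0.01520 = 0.2441 g
  Soda ash: 22.83 × 0.4127 = 9.422 g
  Talc: 111.1 × 0.04990 = 5.544 g
  K2CO3: 43.44 × 0.3181 = 13.82 g
  ZrSiO4: 4.389 × 0.001000 = 0.004389 g
Total LOI = 34.49 g
Glass = batch − LOI = 215.7 − 34.49 = 181.2 g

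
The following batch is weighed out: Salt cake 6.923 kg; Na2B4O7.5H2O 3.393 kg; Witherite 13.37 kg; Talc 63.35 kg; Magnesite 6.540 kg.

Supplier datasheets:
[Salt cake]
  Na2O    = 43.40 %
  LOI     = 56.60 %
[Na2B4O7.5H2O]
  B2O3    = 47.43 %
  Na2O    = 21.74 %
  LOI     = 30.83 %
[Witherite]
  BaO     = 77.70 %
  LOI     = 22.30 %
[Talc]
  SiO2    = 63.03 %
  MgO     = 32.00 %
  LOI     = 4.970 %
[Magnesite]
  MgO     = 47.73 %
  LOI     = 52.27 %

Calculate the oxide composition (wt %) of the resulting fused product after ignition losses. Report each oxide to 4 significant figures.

Glass mass = 79.06 kg (batch 93.58 − LOI 14.51).
Composition: B2O3 2.035%, Na2O 4.733%, SiO2 50.50%, BaO 13.14%, MgO 29.59%

All internal work carries full float precision in all steps; in-progress results are printed with 4-significant-figure rounding at each printed step. Each reported value undergoes a single rounding; all derived quantities (the totals, LOI, five oxide percentages, the yield, glass mass) are rebuilt using the weight values on 79.06 kg of glass at full float precision as written in the question or the answer.
Per-oxide mass from batch:
  B2O3: 3.393·0.4743 = 1.609 kg
  Na2O: 6.923·0.4340 + 3.393·0.2174 = 3.742 kg
  SiO2: 63.35·0.6303 = 39.93 kg
  BaO: 13.37·0.7770 = 10.39 kg
  MgO: 63.35·0.3200 + 6.540·0.4773 = 23.39 kg
LOI: 6.923·0.5660 + 3.393·0.3083 + 13.37·0.2230 + 63.35·0.04970 + 6.540·0.5227 = 14.51 kg
Net of LOI, the glass mass = 93.58 − 14.51 = 79.06 kg (the oxide masses sum to this)
oxide / glass × 100 gives the wt %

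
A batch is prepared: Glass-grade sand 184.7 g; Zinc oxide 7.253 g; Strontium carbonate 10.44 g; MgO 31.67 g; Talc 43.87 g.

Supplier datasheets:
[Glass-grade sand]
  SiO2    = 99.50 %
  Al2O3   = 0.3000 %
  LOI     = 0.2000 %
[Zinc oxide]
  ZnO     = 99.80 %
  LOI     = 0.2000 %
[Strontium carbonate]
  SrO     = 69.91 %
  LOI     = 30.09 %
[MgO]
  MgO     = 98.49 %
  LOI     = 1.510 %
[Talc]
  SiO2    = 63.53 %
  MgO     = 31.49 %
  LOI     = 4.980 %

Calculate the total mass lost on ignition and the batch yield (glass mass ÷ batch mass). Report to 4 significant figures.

LOI loss = 6.188 g; glass = 271.7 g; yield = 97.77%

Rounding to four significant digits extends to every working value as shown — each numeric step holds full precision end to end. Every reported figure is rounded exactly once. Derived quantities are rebuilt at full precision (the totals, net glass mass, the five compositions, the yield, LOI) from the batch weights on 271.7 g of glass exactly as shown in the question or the answer.
Material-by-material LOI:
  Glass-grade sand: 184.7 × 0.002000 = 0.3694 g
  Zinc oxide: 7.253 × 0.002000 = 0.01451 g
  Strontium carbonate: 10.44 × 0.3009 = 3.141 g
  MgO: 31.67 × 0.01510 = 0.4782 g
  Talc: 43.87 × 0.04980 = 2.185 g
Total LOI = 6.188 g
Glass = batch − LOI = 277.9 − 6.188 = 271.7 g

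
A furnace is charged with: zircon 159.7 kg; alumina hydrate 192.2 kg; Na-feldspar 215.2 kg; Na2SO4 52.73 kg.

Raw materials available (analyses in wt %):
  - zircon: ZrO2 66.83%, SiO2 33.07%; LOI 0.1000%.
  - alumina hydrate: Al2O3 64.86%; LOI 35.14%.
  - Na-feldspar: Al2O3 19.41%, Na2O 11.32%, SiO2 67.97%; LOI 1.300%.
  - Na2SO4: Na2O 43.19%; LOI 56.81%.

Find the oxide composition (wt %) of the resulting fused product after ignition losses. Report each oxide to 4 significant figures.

Glass mass = 519.4 kg (batch 619.8 − LOI 100.5).
Composition: Al2O3 32.04%, Na2O 9.075%, ZrO2 20.55%, SiO2 38.33%

The intermediate values appear, rounded to 4 significant digits, within the worked lines — every computation keeps full float precision through the solve; a single rounding finalizes every reported value; the derived quantities (yield, LOI, net glass mass, four oxide percentages, totals) are re-derived in full precision using the weight values for 519.4 kg of glass, exactly as shown in either problem or answer.
Delivered oxide masses:
  Al2O3: 192.2·0.6486 + 215.2·0.1941 = 166.4 kg
  Na2O: 215.2·0.1132 + 52.73·0.4319 = 47.13 kg
  ZrO2: 159.7·0.6683 = 106.7 kg
  SiO2: 159.7·0.3307 + 215.2·0.6797 = 199.1 kg
LOI: 159.7·0.001000 + 192.2·0.3514 + 215.2·0.01300 + 52.73·0.5681 = 100.5 kg
batch − LOI leaves glass = 619.8 − 100.5 = 519.4 kg (= the summed oxide contributions)
wt %: oxide over glass, times 100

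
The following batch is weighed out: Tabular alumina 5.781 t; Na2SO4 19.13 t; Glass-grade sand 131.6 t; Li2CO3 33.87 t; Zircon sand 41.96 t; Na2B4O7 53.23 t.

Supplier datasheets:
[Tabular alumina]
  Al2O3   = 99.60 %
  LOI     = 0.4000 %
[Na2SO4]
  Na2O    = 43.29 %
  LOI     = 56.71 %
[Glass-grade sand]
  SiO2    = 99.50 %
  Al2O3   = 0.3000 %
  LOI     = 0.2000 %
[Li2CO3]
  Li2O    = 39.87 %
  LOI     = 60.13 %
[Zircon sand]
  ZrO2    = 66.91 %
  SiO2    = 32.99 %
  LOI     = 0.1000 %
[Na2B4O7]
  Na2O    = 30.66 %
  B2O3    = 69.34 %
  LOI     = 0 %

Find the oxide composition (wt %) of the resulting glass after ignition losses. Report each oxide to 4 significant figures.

Glass mass = 254.0 t (batch 285.6 − LOI 31.54).
Composition: Na2O 9.685%, Li2O 5.316%, ZrO2 11.05%, SiO2 57.00%, B2O3 14.53%, Al2O3 2.422%

Working values appear with 4-significant-figure rounding as written — each numeric step maintains exact precision end to end. Every reported figure is rounded exactly once — the derived quantities are recomputed in full precision (six oxide percentages, glass mass, the yield, totals, LOI) from the batch weights for 254.0 t of glass as given in problem or answer.
Per-oxide mass from batch:
  Na2O: 19.13·0.4329 + 53.23·0.3066 = 24.60 t
  Li2O: 33.87·0.3987 = 13.50 t
  ZrO2: 41.96·0.6691 = 28.08 t
  SiO2: 131.6·0.9950 + 41.96·0.3299 = 144.8 t
  B2O3: 53.23·0.6934 = 36.91 t
  Al2O3: 5.781·0.9960 + 131.6·0.003000 = 6.153 t
LOI: 5.781·0.004000 + 19.13·0.5671 + 131.6·0.002000 + 33.87·0.6013 + 41.96·0.001000 = 31.54 t
Glass mass = batch − LOI = 285.6 − 31.54 = 254.0 t (the oxide masses sum to this)
wt % = oxide mass / glass mass × 100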